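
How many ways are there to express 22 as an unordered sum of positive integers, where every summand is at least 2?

There are 210 such partitions.

210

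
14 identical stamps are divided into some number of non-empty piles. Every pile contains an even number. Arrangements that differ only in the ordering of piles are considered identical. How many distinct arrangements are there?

15

The partitions of 14 that satisfy the conditions:
14
12+2
10+4
10+2+2
8+6
8+4+2
8+2+2+2
6+6+2
6+4+4
6+4+2+2
6+2+2+2+2
4+4+4+2
4+4+2+2+2
4+2+2+2+2+2
2+2+2+2+2+2+2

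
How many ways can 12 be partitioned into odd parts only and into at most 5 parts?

Enumerating:
1,11
3,9
1,1,1,9
5,7
1,1,3,7
1,1,5,5
1,3,3,5
3,3,3,3
Counting gives 8.

8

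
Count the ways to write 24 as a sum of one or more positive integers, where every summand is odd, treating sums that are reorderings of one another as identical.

122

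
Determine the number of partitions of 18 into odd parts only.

A partial list (first 12 by largest part):
1,17
3,15
1,1,1,15
5,13
1,1,3,13
1,1,1,1,1,13
7,11
1,1,5,11
1,3,3,11
1,1,1,1,3,11
1,1,1,1,1,1,1,11
9,9
…and 34 more, for 46 total.

46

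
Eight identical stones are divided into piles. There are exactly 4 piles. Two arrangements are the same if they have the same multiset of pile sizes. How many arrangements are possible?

Enumerating:
5,1,1,1
4,2,1,1
3,3,1,1
3,2,2,1
2,2,2,2
Counting gives 5.

5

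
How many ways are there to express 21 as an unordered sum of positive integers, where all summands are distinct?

There are 76 such partitions.

76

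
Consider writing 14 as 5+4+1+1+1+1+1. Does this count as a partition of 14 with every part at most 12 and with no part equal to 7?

Yes

The parts sum to 14, and the condition 'no summand exceeds 12' holds; the condition 'no summand equals 7' holds.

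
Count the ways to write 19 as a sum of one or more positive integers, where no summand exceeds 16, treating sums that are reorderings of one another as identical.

Counting exhaustively, 486 partitions satisfy the conditions.

486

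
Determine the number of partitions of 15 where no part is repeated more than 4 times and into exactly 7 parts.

14

Listing the qualifying partitions of 15:
7 + 2 + 2 + 1 + 1 + 1 + 1
6 + 3 + 2 + 1 + 1 + 1 + 1
6 + 2 + 2 + 2 + 1 + 1 + 1
5 + 4 + 2 + 1 + 1 + 1 + 1
5 + 3 + 3 + 1 + 1 + 1 + 1
5 + 3 + 2 + 2 + 1 + 1 + 1
5 + 2 + 2 + 2 + 2 + 1 + 1
4 + 4 + 3 + 1 + 1 + 1 + 1
4 + 4 + 2 + 2 + 1 + 1 + 1
4 + 3 + 3 + 2 + 1 + 1 + 1
4 + 3 + 2 + 2 + 2 + 1 + 1
3 + 3 + 3 + 3 + 1 + 1 + 1
3 + 3 + 3 + 2 + 2 + 1 + 1
3 + 3 + 2 + 2 + 2 + 2 + 1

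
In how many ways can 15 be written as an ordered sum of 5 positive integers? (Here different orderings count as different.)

A composition of 15 into 5 positive parts is chosen by placing 4 dividers among the 14 gaps between 15 units: C(14,4) = 1001.

1001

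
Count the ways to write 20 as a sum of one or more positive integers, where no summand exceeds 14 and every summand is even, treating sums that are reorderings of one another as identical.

There are too many to list fully; the first 12 (by largest part) are:
6 + 14
2 + 4 + 14
2 + 2 + 2 + 14
8 + 12
2 + 6 + 12
4 + 4 + 12
2 + 2 + 4 + 12
2 + 2 + 2 + 2 + 12
10 + 10
2 + 8 + 10
4 + 6 + 10
2 + 2 + 6 + 10
…and 26 more, for 38 total.

38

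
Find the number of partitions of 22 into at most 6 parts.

391

Enumerating by decreasing first part gives 391 partitions in all.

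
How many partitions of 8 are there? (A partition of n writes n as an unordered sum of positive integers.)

22

Listing the qualifying partitions of 8:
8
7, 1
6, 2
6, 1, 1
5, 3
5, 2, 1
5, 1, 1, 1
4, 4
4, 3, 1
4, 2, 2
4, 2, 1, 1
4, 1, 1, 1, 1
3, 3, 2
3, 3, 1, 1
3, 2, 2, 1
3, 2, 1, 1, 1
3, 1, 1, 1, 1, 1
2, 2, 2, 2
2, 2, 2, 1, 1
2, 2, 1, 1, 1, 1
2, 1, 1, 1, 1, 1, 1
1, 1, 1, 1, 1, 1, 1, 1
Counting gives 22.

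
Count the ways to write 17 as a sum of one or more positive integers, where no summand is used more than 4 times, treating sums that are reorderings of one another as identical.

205

Enumerating by decreasing first part gives 205 partitions in all.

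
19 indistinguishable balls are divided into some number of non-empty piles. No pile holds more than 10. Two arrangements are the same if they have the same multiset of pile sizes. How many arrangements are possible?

423

Counting exhaustively, 423 partitions satisfy the conditions.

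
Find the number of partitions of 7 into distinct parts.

The partitions of 7 that satisfy the conditions:
7
1+6
2+5
3+4
1+2+4

5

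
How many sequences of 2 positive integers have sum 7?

By stars and bars with positive parts, the count is C(6,1) = 6.

6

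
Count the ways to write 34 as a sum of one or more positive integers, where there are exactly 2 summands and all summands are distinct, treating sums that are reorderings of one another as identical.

Listing the qualifying partitions of 34:
33 + 1
32 + 2
31 + 3
30 + 4
29 + 5
28 + 6
27 + 7
26 + 8
25 + 9
24 + 10
23 + 11
22 + 12
21 + 13
20 + 14
19 + 15
18 + 16
Counting gives 16.

16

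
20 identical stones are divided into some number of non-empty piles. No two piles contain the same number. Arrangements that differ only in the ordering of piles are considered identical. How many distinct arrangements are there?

64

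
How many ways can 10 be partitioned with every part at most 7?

A partial list (first 12 by largest part):
7 + 3
7 + 2 + 1
7 + 1 + 1 + 1
6 + 4
6 + 3 + 1
6 + 2 + 2
6 + 2 + 1 + 1
6 + 1 + 1 + 1 + 1
5 + 5
5 + 4 + 1
5 + 3 + 2
5 + 3 + 1 + 1
…and 26 more, for 38 total.

38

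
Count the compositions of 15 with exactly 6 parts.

Place 5 bars in the 14 internal gaps of a row of 15 dots: C(14,5) = 2002.

2002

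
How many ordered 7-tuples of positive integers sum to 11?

A composition of 11 into 7 positive parts is chosen by placing 6 dividers among the 10 gaps between 11 units: C(10,6) = 210.

210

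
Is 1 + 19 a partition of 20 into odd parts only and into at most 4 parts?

Yes

The parts sum to 20, and the condition 'every summand is odd' holds; the condition 'there are at most 4 summands' holds.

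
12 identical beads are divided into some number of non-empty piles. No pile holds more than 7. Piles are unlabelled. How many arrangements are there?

There are too many to list fully; the first 12 (by largest part) are:
7 + 5
7 + 4 + 1
7 + 3 + 2
7 + 3 + 1 + 1
7 + 2 + 2 + 1
7 + 2 + 1 + 1 + 1
7 + 1 + 1 + 1 + 1 + 1
6 + 6
6 + 5 + 1
6 + 4 + 2
6 + 4 + 1 + 1
6 + 3 + 3
…and 53 more, for 65 total.

65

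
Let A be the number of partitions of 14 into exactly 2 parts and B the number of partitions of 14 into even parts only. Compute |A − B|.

Partitions of 14 into exactly 2 parts: 7.
Partitions of 14 into even parts only: 15.
|7 − 15| = 8.

8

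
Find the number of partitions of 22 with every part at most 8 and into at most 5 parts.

A partial list (first 12 by largest part):
6,8,8
1,5,8,8
2,4,8,8
1,1,4,8,8
3,3,8,8
1,2,3,8,8
2,2,2,8,8
7,7,8
1,6,7,8
2,5,7,8
1,1,5,7,8
3,4,7,8
…and 58 more, for 70 total.

70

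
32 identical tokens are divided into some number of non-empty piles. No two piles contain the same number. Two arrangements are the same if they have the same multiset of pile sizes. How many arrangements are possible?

There are 390 such partitions.

390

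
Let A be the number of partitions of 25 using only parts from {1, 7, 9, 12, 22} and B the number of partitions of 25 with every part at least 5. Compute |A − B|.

Partitions of 25 using only parts from {1, 7, 9, 12, 22}: 14.
Partitions of 25 with every part at least 5: 30.
|14 − 30| = 16.

16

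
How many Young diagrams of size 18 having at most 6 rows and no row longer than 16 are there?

Direct enumeration gives 197 partitions.

197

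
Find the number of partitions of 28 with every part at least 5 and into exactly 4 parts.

15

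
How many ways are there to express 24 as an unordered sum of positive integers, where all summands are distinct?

122

Direct enumeration gives 122 partitions.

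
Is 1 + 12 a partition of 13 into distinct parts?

Yes

The parts sum to 13, and the condition 'all summands are distinct' holds.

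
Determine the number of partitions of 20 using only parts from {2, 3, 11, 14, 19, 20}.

9

Enumerating:
20
3, 3, 14
2, 2, 2, 14
3, 3, 3, 11
2, 2, 2, 3, 11
2, 3, 3, 3, 3, 3, 3
2, 2, 2, 2, 3, 3, 3, 3
2, 2, 2, 2, 2, 2, 2, 3, 3
2, 2, 2, 2, 2, 2, 2, 2, 2, 2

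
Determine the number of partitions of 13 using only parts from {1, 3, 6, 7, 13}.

14

Listing the qualifying partitions of 13:
13
7, 6
7, 3, 3
7, 3, 1, 1, 1
7, 1, 1, 1, 1, 1, 1
6, 6, 1
6, 3, 3, 1
6, 3, 1, 1, 1, 1
6, 1, 1, 1, 1, 1, 1, 1
3, 3, 3, 3, 1
3, 3, 3, 1, 1, 1, 1
3, 3, 1, 1, 1, 1, 1, 1, 1
3, 1, 1, 1, 1, 1, 1, 1, 1, 1, 1
1, 1, 1, 1, 1, 1, 1, 1, 1, 1, 1, 1, 1
Counting gives 14.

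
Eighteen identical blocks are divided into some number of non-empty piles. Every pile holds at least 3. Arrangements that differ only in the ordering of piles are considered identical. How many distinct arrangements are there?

33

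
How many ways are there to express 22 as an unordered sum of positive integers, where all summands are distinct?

89

There are 89 such partitions.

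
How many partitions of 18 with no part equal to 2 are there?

154

Direct enumeration gives 154 partitions.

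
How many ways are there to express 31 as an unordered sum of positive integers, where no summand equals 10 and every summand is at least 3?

331

Counting exhaustively, 331 partitions satisfy the conditions.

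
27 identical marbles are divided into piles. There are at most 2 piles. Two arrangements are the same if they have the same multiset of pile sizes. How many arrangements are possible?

They are:
27
26,1
25,2
24,3
23,4
22,5
21,6
20,7
19,8
18,9
17,10
16,11
15,12
14,13

14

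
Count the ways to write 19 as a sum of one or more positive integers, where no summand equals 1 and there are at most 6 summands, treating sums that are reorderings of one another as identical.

Direct enumeration gives 94 partitions.

94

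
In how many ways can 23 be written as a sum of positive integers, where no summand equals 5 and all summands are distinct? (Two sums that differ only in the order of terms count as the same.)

72

Enumerating by decreasing first part gives 72 partitions in all.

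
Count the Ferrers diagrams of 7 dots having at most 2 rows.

Enumerating:
7
6,1
5,2
4,3

4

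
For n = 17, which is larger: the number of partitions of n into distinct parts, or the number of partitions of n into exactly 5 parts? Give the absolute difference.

9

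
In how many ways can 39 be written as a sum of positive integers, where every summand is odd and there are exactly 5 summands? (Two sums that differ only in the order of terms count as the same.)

Enumerating by decreasing first part gives 119 partitions in all.

119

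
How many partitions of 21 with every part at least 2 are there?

Direct enumeration gives 165 partitions.

165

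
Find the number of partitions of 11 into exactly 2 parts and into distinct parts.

Enumerating:
10+1
9+2
8+3
7+4
6+5

5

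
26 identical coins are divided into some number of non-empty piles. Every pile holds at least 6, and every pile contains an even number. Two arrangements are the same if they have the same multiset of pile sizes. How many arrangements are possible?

Listing the qualifying partitions of 26:
26
6,20
8,18
10,16
12,14
6,6,14
6,8,12
6,10,10
8,8,10
6,6,6,8

10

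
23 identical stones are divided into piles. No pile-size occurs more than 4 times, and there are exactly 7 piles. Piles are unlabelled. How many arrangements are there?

144

Enumerating by decreasing first part gives 144 partitions in all.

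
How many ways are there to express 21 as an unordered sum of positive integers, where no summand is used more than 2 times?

Direct enumeration gives 243 partitions.

243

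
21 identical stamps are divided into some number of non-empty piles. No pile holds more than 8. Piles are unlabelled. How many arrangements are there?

Enumerating by decreasing first part gives 525 partitions in all.

525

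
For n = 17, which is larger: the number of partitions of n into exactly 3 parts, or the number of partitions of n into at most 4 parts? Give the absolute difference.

48

Partitions of 17 into exactly 3 parts: 24.
Partitions of 17 into at most 4 parts: 72.
|24 − 72| = 48.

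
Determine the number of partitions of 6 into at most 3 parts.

They are:
6
5,1
4,2
4,1,1
3,3
3,2,1
2,2,2

7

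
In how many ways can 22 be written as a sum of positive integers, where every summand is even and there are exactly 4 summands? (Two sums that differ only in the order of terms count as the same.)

They are:
16 + 2 + 2 + 2
14 + 4 + 2 + 2
12 + 6 + 2 + 2
12 + 4 + 4 + 2
10 + 8 + 2 + 2
10 + 6 + 4 + 2
10 + 4 + 4 + 4
8 + 8 + 4 + 2
8 + 6 + 6 + 2
8 + 6 + 4 + 4
6 + 6 + 6 + 4
Counting gives 11.

11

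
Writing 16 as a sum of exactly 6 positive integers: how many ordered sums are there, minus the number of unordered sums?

2968

Compositions: C(15,5) = 3003.
Unordered (partitions into 6 parts): 35.
Difference: 3003 − 35 = 2968.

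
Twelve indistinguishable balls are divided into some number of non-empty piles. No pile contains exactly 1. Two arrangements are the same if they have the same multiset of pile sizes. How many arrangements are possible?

21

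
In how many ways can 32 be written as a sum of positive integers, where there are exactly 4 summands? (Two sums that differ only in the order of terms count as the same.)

There are 249 such partitions.

249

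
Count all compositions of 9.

There are 8 gaps and each independently is a cut or not, giving 2^8 = 256.

256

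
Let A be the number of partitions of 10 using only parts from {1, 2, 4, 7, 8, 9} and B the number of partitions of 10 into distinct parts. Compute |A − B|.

Partitions of 10 using only parts from {1, 2, 4, 7, 8, 9}: 17.
Partitions of 10 into distinct parts: 10.
|17 − 10| = 7.

7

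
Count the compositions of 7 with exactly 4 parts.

By stars and bars with positive parts, the count is C(6,3) = 20.

20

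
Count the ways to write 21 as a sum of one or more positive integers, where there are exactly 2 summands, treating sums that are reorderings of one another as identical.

10

Enumerating:
20 + 1
19 + 2
18 + 3
17 + 4
16 + 5
15 + 6
14 + 7
13 + 8
12 + 9
11 + 10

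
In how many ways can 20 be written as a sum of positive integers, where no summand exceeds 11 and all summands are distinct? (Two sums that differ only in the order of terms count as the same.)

A partial list (first 12 by largest part):
11+9
11+8+1
11+7+2
11+6+3
11+6+2+1
11+5+4
11+5+3+1
11+4+3+2
10+9+1
10+8+2
10+7+3
10+7+2+1
…and 27 more, for 39 total.

39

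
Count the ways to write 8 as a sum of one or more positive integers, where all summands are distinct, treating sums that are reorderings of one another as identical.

6

The partitions of 8 that satisfy the conditions:
8
1,7
2,6
3,5
1,2,5
1,3,4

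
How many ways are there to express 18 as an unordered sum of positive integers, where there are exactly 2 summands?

The partitions of 18 that satisfy the conditions:
17 + 1
16 + 2
15 + 3
14 + 4
13 + 5
12 + 6
11 + 7
10 + 8
9 + 9
That's 9 in total.

9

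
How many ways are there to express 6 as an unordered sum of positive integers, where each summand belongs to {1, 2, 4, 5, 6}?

8

Listing the qualifying partitions of 6:
6
5 + 1
4 + 2
4 + 1 + 1
2 + 2 + 2
2 + 2 + 1 + 1
2 + 1 + 1 + 1 + 1
1 + 1 + 1 + 1 + 1 + 1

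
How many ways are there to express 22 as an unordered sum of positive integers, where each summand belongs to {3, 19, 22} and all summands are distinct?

Enumerating:
22
19,3
Counting gives 2.

2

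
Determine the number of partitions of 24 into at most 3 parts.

61

A partial list (first 12 by largest part):
24
23+1
22+2
22+1+1
21+3
21+2+1
20+4
20+3+1
20+2+2
19+5
19+4+1
19+3+2
…and 49 more, for 61 total.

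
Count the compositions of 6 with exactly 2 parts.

5

Equivalently, choose which 1 of the 5 gaps become plus signs: C(5,1) = 5.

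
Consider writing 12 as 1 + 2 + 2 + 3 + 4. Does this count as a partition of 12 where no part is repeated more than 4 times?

Yes

The parts sum to 12, and the condition 'no summand is used more than 4 times' holds.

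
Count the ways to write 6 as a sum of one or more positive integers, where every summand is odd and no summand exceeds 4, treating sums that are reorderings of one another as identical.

3

Enumerating:
3,3
1,1,1,3
1,1,1,1,1,1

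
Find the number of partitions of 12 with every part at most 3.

The partitions of 12 that satisfy the conditions:
3,3,3,3
3,3,3,2,1
3,3,3,1,1,1
3,3,2,2,2
3,3,2,2,1,1
3,3,2,1,1,1,1
3,3,1,1,1,1,1,1
3,2,2,2,2,1
3,2,2,2,1,1,1
3,2,2,1,1,1,1,1
3,2,1,1,1,1,1,1,1
3,1,1,1,1,1,1,1,1,1
2,2,2,2,2,2
2,2,2,2,2,1,1
2,2,2,2,1,1,1,1
2,2,2,1,1,1,1,1,1
2,2,1,1,1,1,1,1,1,1
2,1,1,1,1,1,1,1,1,1,1
1,1,1,1,1,1,1,1,1,1,1,1
That's 19 in total.

19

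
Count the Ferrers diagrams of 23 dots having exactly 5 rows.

Enumerating by decreasing first part gives 141 partitions in all.

141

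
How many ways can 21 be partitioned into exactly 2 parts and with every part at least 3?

They are:
18+3
17+4
16+5
15+6
14+7
13+8
12+9
11+10
That's 8 in total.

8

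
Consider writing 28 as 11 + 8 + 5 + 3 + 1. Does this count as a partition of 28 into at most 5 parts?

The parts sum to 28, and the condition 'there are at most 5 summands' holds.

Yes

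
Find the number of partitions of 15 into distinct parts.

There are too many to list fully; the first 12 (by largest part) are:
15
14+1
13+2
12+3
12+2+1
11+4
11+3+1
10+5
10+4+1
10+3+2
9+6
9+5+1
…and 15 more, for 27 total.

27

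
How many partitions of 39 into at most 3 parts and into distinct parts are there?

There are 128 such partitions.

128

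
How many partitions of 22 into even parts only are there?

56

There are too many to list fully; the first 12 (by largest part) are:
22
2 + 20
4 + 18
2 + 2 + 18
6 + 16
2 + 4 + 16
2 + 2 + 2 + 16
8 + 14
2 + 6 + 14
4 + 4 + 14
2 + 2 + 4 + 14
2 + 2 + 2 + 2 + 14
…and 44 more, for 56 total.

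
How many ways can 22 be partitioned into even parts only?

56

There are too many to list fully; the first 12 (by largest part) are:
22
20, 2
18, 4
18, 2, 2
16, 6
16, 4, 2
16, 2, 2, 2
14, 8
14, 6, 2
14, 4, 4
14, 4, 2, 2
14, 2, 2, 2, 2
…and 44 more, for 56 total.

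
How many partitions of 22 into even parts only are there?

56

There are too many to list fully; the first 12 (by largest part) are:
22
20+2
18+4
18+2+2
16+6
16+4+2
16+2+2+2
14+8
14+6+2
14+4+4
14+4+2+2
14+2+2+2+2
…and 44 more, for 56 total.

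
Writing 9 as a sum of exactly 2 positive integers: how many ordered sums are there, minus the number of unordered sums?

4

Ordered (compositions into 2 parts): C(8,1) = 8.
Partitions of 9 into exactly 2 parts: 4.
Difference: 8 − 4 = 4.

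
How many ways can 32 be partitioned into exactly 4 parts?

There are 249 such partitions.

249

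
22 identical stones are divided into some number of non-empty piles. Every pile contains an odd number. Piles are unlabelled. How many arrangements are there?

89

Direct enumeration gives 89 partitions.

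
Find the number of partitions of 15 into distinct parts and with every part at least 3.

They are:
15
12, 3
11, 4
10, 5
9, 6
8, 7
8, 4, 3
7, 5, 3
6, 5, 4
That's 9 in total.

9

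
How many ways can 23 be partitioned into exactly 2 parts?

The partitions of 23 that satisfy the conditions:
22 + 1
21 + 2
20 + 3
19 + 4
18 + 5
17 + 6
16 + 7
15 + 8
14 + 9
13 + 10
12 + 11
That's 11 in total.

11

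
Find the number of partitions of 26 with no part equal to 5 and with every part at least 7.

13

The partitions of 26 that satisfy the conditions:
26
19,7
18,8
17,9
16,10
15,11
14,12
13,13
12,7,7
11,8,7
10,9,7
10,8,8
9,9,8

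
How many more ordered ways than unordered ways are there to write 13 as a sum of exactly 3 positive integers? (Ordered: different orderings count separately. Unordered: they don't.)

52

Ordered (compositions into 3 parts): C(12,2) = 66.
Unordered (partitions into 3 parts): 14.
Difference: 66 − 14 = 52.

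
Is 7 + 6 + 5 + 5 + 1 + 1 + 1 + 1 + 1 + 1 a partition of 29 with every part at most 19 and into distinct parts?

No

The parts sum to 29, and the condition 'all summands are distinct' is violated.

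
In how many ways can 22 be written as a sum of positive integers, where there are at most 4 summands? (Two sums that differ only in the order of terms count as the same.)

Counting exhaustively, 136 partitions satisfy the conditions.

136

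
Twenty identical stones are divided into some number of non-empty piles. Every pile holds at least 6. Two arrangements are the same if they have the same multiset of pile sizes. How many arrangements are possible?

Listing the qualifying partitions of 20:
20
14 + 6
13 + 7
12 + 8
11 + 9
10 + 10
8 + 6 + 6
7 + 7 + 6

8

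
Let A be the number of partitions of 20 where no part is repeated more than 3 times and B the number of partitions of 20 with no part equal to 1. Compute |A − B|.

Partitions of 20 where no part is repeated more than 3 times: 320.
Partitions of 20 with no part equal to 1: 137.
|320 − 137| = 183.

183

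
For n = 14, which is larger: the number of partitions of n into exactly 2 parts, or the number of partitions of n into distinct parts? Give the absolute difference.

15

Partitions of 14 into exactly 2 parts: 7.
Partitions of 14 into distinct parts: 22.
|7 − 22| = 15.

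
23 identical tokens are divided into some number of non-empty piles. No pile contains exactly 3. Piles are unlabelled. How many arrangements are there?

Enumerating by decreasing first part gives 628 partitions in all.

628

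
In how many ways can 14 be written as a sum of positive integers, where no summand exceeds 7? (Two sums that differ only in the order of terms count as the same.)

Direct enumeration gives 105 partitions.

105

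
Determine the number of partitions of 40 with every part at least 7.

Systematic enumeration (by largest part, then next-largest, …) yields 96.

96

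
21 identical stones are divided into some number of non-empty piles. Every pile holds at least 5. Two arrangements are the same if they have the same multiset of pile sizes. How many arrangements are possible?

They are:
21
16,5
15,6
14,7
13,8
12,9
11,10
11,5,5
10,6,5
9,7,5
9,6,6
8,8,5
8,7,6
7,7,7
6,5,5,5

15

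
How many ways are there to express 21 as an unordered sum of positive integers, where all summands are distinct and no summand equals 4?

50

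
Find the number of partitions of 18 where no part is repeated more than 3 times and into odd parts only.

They are:
17 + 1
15 + 3
15 + 1 + 1 + 1
13 + 5
13 + 3 + 1 + 1
11 + 7
11 + 5 + 1 + 1
11 + 3 + 3 + 1
9 + 9
9 + 7 + 1 + 1
9 + 5 + 3 + 1
9 + 3 + 3 + 3
9 + 3 + 3 + 1 + 1 + 1
7 + 7 + 3 + 1
7 + 5 + 5 + 1
7 + 5 + 3 + 3
7 + 5 + 3 + 1 + 1 + 1
7 + 3 + 3 + 3 + 1 + 1
5 + 5 + 5 + 3
5 + 5 + 5 + 1 + 1 + 1
5 + 5 + 3 + 3 + 1 + 1
Counting gives 21.

21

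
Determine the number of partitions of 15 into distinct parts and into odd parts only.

4

Enumerating:
15
11, 3, 1
9, 5, 1
7, 5, 3
That's 4 in total.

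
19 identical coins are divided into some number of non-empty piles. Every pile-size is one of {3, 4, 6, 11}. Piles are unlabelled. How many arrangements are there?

5

They are:
11,4,4
6,6,4,3
6,4,3,3,3
4,4,4,4,3
4,3,3,3,3,3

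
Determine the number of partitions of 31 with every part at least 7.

There are too many to list fully; the first 12 (by largest part) are:
31
24+7
23+8
22+9
21+10
20+11
19+12
18+13
17+14
17+7+7
16+15
16+8+7
…and 15 more, for 27 total.

27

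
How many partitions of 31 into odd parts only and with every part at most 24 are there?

Enumerating by decreasing first part gives 332 partitions in all.

332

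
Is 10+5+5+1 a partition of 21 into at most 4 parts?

Yes

The parts sum to 21, and the condition 'there are at most 4 summands' holds.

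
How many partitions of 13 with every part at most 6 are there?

71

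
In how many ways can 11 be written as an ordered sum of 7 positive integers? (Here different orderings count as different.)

Place 6 bars in the 10 internal gaps of a row of 11 dots: C(10,6) = 210.

210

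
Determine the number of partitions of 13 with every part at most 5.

57

There are too many to list fully; the first 12 (by largest part) are:
5+5+3
5+5+2+1
5+5+1+1+1
5+4+4
5+4+3+1
5+4+2+2
5+4+2+1+1
5+4+1+1+1+1
5+3+3+2
5+3+3+1+1
5+3+2+2+1
5+3+2+1+1+1
…and 45 more, for 57 total.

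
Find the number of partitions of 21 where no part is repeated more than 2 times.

243

Direct enumeration gives 243 partitions.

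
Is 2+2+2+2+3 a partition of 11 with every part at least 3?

No

The parts sum to 11, and the condition 'every summand is at least 3' is violated.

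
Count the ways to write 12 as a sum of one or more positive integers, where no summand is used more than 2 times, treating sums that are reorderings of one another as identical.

36

There are too many to list fully; the first 12 (by largest part) are:
12
11,1
10,2
10,1,1
9,3
9,2,1
8,4
8,3,1
8,2,2
8,2,1,1
7,5
7,4,1
…and 24 more, for 36 total.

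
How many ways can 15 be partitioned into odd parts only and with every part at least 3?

Listing the qualifying partitions of 15:
15
9+3+3
7+5+3
5+5+5
3+3+3+3+3

5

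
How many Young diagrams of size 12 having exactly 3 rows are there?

12

They are:
10 + 1 + 1
9 + 2 + 1
8 + 3 + 1
8 + 2 + 2
7 + 4 + 1
7 + 3 + 2
6 + 5 + 1
6 + 4 + 2
6 + 3 + 3
5 + 5 + 2
5 + 4 + 3
4 + 4 + 4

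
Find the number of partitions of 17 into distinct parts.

38

There are too many to list fully; the first 12 (by largest part) are:
17
16, 1
15, 2
14, 3
14, 2, 1
13, 4
13, 3, 1
12, 5
12, 4, 1
12, 3, 2
11, 6
11, 5, 1
…and 26 more, for 38 total.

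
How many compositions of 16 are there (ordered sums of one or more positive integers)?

32768

There are 15 gaps and each independently is a cut or not, giving 2^15 = 32768.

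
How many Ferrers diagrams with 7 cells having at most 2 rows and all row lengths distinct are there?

The partitions of 7 that satisfy the conditions:
7
6+1
5+2
4+3

4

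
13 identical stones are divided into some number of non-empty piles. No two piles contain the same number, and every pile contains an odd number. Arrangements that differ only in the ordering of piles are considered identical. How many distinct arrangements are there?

Listing the qualifying partitions of 13:
13
9+3+1
7+5+1
Counting gives 3.

3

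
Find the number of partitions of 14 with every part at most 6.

90

Enumerating by decreasing first part gives 90 partitions in all.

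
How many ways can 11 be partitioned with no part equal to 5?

45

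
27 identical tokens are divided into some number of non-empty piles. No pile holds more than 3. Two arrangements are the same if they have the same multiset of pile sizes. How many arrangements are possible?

Systematic enumeration (by largest part, then next-largest, …) yields 75.

75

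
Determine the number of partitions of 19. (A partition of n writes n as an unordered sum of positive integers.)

Counting exhaustively, 490 partitions satisfy the conditions.

490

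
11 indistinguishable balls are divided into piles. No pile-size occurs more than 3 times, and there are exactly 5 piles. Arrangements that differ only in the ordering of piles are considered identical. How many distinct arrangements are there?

The partitions of 11 that satisfy the conditions:
6,2,1,1,1
5,3,1,1,1
5,2,2,1,1
4,4,1,1,1
4,3,2,1,1
4,2,2,2,1
3,3,3,1,1
3,3,2,2,1

8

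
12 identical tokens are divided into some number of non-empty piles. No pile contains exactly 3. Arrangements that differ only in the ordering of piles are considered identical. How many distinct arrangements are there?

47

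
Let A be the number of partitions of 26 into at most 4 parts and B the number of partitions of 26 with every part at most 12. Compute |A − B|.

1857

Partitions of 26 into at most 4 parts: 206.
Partitions of 26 with every part at most 12: 2063.
|206 − 2063| = 1857.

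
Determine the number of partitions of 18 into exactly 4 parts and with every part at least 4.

2

Enumerating:
6 + 4 + 4 + 4
5 + 5 + 4 + 4
That's 2 in total.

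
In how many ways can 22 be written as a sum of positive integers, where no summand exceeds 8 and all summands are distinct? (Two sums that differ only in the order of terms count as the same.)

12

Listing the qualifying partitions of 22:
8+7+6+1
8+7+5+2
8+7+4+3
8+7+4+2+1
8+6+5+3
8+6+5+2+1
8+6+4+3+1
8+5+4+3+2
7+6+5+4
7+6+5+3+1
7+6+4+3+2
7+5+4+3+2+1
Counting gives 12.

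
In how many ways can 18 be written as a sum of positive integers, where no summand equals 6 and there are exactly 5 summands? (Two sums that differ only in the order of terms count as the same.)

42

There are too many to list fully; the first 12 (by largest part) are:
14+1+1+1+1
13+2+1+1+1
12+3+1+1+1
12+2+2+1+1
11+4+1+1+1
11+3+2+1+1
11+2+2+2+1
10+5+1+1+1
10+4+2+1+1
10+3+3+1+1
10+3+2+2+1
10+2+2+2+2
…and 30 more, for 42 total.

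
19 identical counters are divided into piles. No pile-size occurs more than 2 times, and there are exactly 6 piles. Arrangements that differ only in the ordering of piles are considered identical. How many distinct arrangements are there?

23

Enumerating:
10 + 3 + 2 + 2 + 1 + 1
9 + 4 + 2 + 2 + 1 + 1
9 + 3 + 3 + 2 + 1 + 1
8 + 5 + 2 + 2 + 1 + 1
8 + 4 + 3 + 2 + 1 + 1
8 + 3 + 3 + 2 + 2 + 1
7 + 6 + 2 + 2 + 1 + 1
7 + 5 + 3 + 2 + 1 + 1
7 + 4 + 4 + 2 + 1 + 1
7 + 4 + 3 + 3 + 1 + 1
7 + 4 + 3 + 2 + 2 + 1
6 + 6 + 3 + 2 + 1 + 1
6 + 5 + 4 + 2 + 1 + 1
6 + 5 + 3 + 3 + 1 + 1
6 + 5 + 3 + 2 + 2 + 1
6 + 4 + 4 + 3 + 1 + 1
6 + 4 + 4 + 2 + 2 + 1
6 + 4 + 3 + 3 + 2 + 1
5 + 5 + 4 + 3 + 1 + 1
5 + 5 + 4 + 2 + 2 + 1
5 + 5 + 3 + 3 + 2 + 1
5 + 4 + 4 + 3 + 2 + 1
5 + 4 + 3 + 3 + 2 + 2
Counting gives 23.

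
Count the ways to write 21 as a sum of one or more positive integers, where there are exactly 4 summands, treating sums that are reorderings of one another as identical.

There are 72 such partitions.

72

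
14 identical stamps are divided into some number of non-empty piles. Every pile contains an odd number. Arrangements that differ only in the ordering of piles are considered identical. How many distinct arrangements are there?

They are:
1 + 13
3 + 11
1 + 1 + 1 + 11
5 + 9
1 + 1 + 3 + 9
1 + 1 + 1 + 1 + 1 + 9
7 + 7
1 + 1 + 5 + 7
1 + 3 + 3 + 7
1 + 1 + 1 + 1 + 3 + 7
1 + 1 + 1 + 1 + 1 + 1 + 1 + 7
1 + 3 + 5 + 5
1 + 1 + 1 + 1 + 5 + 5
3 + 3 + 3 + 5
1 + 1 + 1 + 3 + 3 + 5
1 + 1 + 1 + 1 + 1 + 1 + 3 + 5
1 + 1 + 1 + 1 + 1 + 1 + 1 + 1 + 1 + 5
1 + 1 + 3 + 3 + 3 + 3
1 + 1 + 1 + 1 + 1 + 3 + 3 + 3
1 + 1 + 1 + 1 + 1 + 1 + 1 + 1 + 3 + 3
1 + 1 + 1 + 1 + 1 + 1 + 1 + 1 + 1 + 1 + 1 + 3
1 + 1 + 1 + 1 + 1 + 1 + 1 + 1 + 1 + 1 + 1 + 1 + 1 + 1
Counting gives 22.

22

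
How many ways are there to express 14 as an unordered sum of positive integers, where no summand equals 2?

58

A partial list (first 12 by largest part):
14
13,1
12,1,1
11,3
11,1,1,1
10,4
10,3,1
10,1,1,1,1
9,5
9,4,1
9,3,1,1
9,1,1,1,1,1
…and 46 more, for 58 total.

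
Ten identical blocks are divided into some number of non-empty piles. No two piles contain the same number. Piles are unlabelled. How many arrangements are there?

10

They are:
10
9 + 1
8 + 2
7 + 3
7 + 2 + 1
6 + 4
6 + 3 + 1
5 + 4 + 1
5 + 3 + 2
4 + 3 + 2 + 1
That's 10 in total.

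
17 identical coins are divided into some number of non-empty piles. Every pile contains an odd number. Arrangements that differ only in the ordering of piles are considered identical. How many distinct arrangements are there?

38

There are too many to list fully; the first 12 (by largest part) are:
17
15 + 1 + 1
13 + 3 + 1
13 + 1 + 1 + 1 + 1
11 + 5 + 1
11 + 3 + 3
11 + 3 + 1 + 1 + 1
11 + 1 + 1 + 1 + 1 + 1 + 1
9 + 7 + 1
9 + 5 + 3
9 + 5 + 1 + 1 + 1
9 + 3 + 3 + 1 + 1
…and 26 more, for 38 total.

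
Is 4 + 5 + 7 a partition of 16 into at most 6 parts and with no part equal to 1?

Yes

The parts sum to 16, and the condition 'there are at most 6 summands' holds; the condition 'no summand equals 1' holds.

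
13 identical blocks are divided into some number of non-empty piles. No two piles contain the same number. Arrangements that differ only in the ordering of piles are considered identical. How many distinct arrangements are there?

18

Enumerating:
13
12,1
11,2
10,3
10,2,1
9,4
9,3,1
8,5
8,4,1
8,3,2
7,6
7,5,1
7,4,2
7,3,2,1
6,5,2
6,4,3
6,4,2,1
5,4,3,1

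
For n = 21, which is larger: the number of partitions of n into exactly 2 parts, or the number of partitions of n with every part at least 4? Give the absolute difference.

Partitions of 21 into exactly 2 parts: 10.
Partitions of 21 with every part at least 4: 27.
|10 − 27| = 17.

17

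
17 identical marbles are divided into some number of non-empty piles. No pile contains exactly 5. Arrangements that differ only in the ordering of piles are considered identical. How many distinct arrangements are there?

A full systematic count gives 220.

220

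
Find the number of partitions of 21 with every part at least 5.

15

Listing the qualifying partitions of 21:
21
5,16
6,15
7,14
8,13
9,12
10,11
5,5,11
5,6,10
5,7,9
6,6,9
5,8,8
6,7,8
7,7,7
5,5,5,6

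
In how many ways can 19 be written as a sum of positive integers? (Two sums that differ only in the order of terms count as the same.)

490

Systematic enumeration (by largest part, then next-largest, …) yields 490.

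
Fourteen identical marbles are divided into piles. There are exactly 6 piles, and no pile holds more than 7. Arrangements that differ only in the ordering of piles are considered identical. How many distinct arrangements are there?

The partitions of 14 that satisfy the conditions:
7 + 3 + 1 + 1 + 1 + 1
7 + 2 + 2 + 1 + 1 + 1
6 + 4 + 1 + 1 + 1 + 1
6 + 3 + 2 + 1 + 1 + 1
6 + 2 + 2 + 2 + 1 + 1
5 + 5 + 1 + 1 + 1 + 1
5 + 4 + 2 + 1 + 1 + 1
5 + 3 + 3 + 1 + 1 + 1
5 + 3 + 2 + 2 + 1 + 1
5 + 2 + 2 + 2 + 2 + 1
4 + 4 + 3 + 1 + 1 + 1
4 + 4 + 2 + 2 + 1 + 1
4 + 3 + 3 + 2 + 1 + 1
4 + 3 + 2 + 2 + 2 + 1
4 + 2 + 2 + 2 + 2 + 2
3 + 3 + 3 + 3 + 1 + 1
3 + 3 + 3 + 2 + 2 + 1
3 + 3 + 2 + 2 + 2 + 2
That's 18 in total.

18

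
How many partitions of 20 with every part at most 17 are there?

623

Systematic enumeration (by largest part, then next-largest, …) yields 623.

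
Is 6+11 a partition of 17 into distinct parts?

Yes

The parts sum to 17, and the condition 'all summands are distinct' holds.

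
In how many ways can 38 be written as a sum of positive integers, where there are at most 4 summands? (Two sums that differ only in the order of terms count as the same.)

Counting exhaustively, 551 partitions satisfy the conditions.

551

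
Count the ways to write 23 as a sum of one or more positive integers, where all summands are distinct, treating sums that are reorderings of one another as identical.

104

A full systematic count gives 104.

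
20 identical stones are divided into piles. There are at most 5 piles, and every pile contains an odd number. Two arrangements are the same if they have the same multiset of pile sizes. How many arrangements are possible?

Listing the qualifying partitions of 20:
19+1
17+3
17+1+1+1
15+5
15+3+1+1
13+7
13+5+1+1
13+3+3+1
11+9
11+7+1+1
11+5+3+1
11+3+3+3
9+9+1+1
9+7+3+1
9+5+5+1
9+5+3+3
7+7+5+1
7+7+3+3
7+5+5+3
5+5+5+5
Counting gives 20.

20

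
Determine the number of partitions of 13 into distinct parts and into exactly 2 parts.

Listing the qualifying partitions of 13:
12,1
11,2
10,3
9,4
8,5
7,6
That's 6 in total.

6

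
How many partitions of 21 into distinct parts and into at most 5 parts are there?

Direct enumeration gives 75 partitions.

75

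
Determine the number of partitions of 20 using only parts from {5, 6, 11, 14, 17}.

2

Listing the qualifying partitions of 20:
14,6
5,5,5,5
That's 2 in total.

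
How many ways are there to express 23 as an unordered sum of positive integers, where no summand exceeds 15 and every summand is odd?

96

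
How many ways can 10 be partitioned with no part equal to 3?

A partial list (first 12 by largest part):
10
9, 1
8, 2
8, 1, 1
7, 2, 1
7, 1, 1, 1
6, 4
6, 2, 2
6, 2, 1, 1
6, 1, 1, 1, 1
5, 5
5, 4, 1
…and 15 more, for 27 total.

27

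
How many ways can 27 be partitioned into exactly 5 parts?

A full systematic count gives 255.

255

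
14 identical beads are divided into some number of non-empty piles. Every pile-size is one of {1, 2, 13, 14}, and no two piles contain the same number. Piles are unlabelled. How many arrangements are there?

2

The partitions of 14 that satisfy the conditions:
14
13,1
That's 2 in total.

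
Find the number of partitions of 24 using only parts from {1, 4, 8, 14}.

Enumerating:
14, 8, 1, 1
14, 4, 4, 1, 1
14, 4, 1, 1, 1, 1, 1, 1
14, 1, 1, 1, 1, 1, 1, 1, 1, 1, 1
8, 8, 8
8, 8, 4, 4
8, 8, 4, 1, 1, 1, 1
8, 8, 1, 1, 1, 1, 1, 1, 1, 1
8, 4, 4, 4, 4
8, 4, 4, 4, 1, 1, 1, 1
8, 4, 4, 1, 1, 1, 1, 1, 1, 1, 1
8, 4, 1, 1, 1, 1, 1, 1, 1, 1, 1, 1, 1, 1
8, 1, 1, 1, 1, 1, 1, 1, 1, 1, 1, 1, 1, 1, 1, 1, 1
4, 4, 4, 4, 4, 4
4, 4, 4, 4, 4, 1, 1, 1, 1
4, 4, 4, 4, 1, 1, 1, 1, 1, 1, 1, 1
4, 4, 4, 1, 1, 1, 1, 1, 1, 1, 1, 1, 1, 1, 1
4, 4, 1, 1, 1, 1, 1, 1, 1, 1, 1, 1, 1, 1, 1, 1, 1, 1
4, 1, 1, 1, 1, 1, 1, 1, 1, 1, 1, 1, 1, 1, 1, 1, 1, 1, 1, 1, 1
1, 1, 1, 1, 1, 1, 1, 1, 1, 1, 1, 1, 1, 1, 1, 1, 1, 1, 1, 1, 1, 1, 1, 1
Counting gives 20.

20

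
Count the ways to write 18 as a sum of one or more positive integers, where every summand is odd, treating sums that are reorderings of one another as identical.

46

There are too many to list fully; the first 12 (by largest part) are:
17+1
15+3
15+1+1+1
13+5
13+3+1+1
13+1+1+1+1+1
11+7
11+5+1+1
11+3+3+1
11+3+1+1+1+1
11+1+1+1+1+1+1+1
9+9
…and 34 more, for 46 total.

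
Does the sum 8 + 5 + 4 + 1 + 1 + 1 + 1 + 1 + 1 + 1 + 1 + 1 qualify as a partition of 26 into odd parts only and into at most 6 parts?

The parts sum to 26, and the condition 'every summand is odd' is violated.

No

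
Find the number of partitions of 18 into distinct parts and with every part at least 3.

15

Listing the qualifying partitions of 18:
18
15 + 3
14 + 4
13 + 5
12 + 6
11 + 7
11 + 4 + 3
10 + 8
10 + 5 + 3
9 + 6 + 3
9 + 5 + 4
8 + 7 + 3
8 + 6 + 4
7 + 6 + 5
6 + 5 + 4 + 3
That's 15 in total.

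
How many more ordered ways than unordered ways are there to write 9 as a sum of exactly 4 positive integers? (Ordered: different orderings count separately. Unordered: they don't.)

50

Compositions: C(8,3) = 56.
Partitions of 9 into exactly 4 parts: 6.
Difference: 56 − 6 = 50.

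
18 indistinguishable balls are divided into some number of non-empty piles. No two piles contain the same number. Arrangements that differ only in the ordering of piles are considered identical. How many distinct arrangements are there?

A partial list (first 12 by largest part):
18
1 + 17
2 + 16
3 + 15
1 + 2 + 15
4 + 14
1 + 3 + 14
5 + 13
1 + 4 + 13
2 + 3 + 13
6 + 12
1 + 5 + 12
…and 34 more, for 46 total.

46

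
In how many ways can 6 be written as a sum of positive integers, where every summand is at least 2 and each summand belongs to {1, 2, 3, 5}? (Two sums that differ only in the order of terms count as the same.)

Enumerating:
3, 3
2, 2, 2

2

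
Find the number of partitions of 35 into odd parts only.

585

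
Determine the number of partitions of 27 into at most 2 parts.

14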